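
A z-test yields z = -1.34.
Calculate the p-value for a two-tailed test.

Answer: p-value ≈ 0.1802

Derivation:
For z = -1.34:
p = 2×P(Z > |-1.34|) = 2×(1 - Φ(1.34)) = 0.1802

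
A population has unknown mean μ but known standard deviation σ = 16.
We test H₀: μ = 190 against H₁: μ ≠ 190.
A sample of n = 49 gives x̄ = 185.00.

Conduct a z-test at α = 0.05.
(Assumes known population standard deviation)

Answer: z = -2.1875, reject H₀

Derivation:
Standard error: SE = σ/√n = 16/√49 = 2.2857
z-statistic: z = (x̄ - μ₀)/SE = (185.00 - 190)/2.2857 = -2.1875
Critical value: ±1.960
p-value = 0.0287
Decision: reject H₀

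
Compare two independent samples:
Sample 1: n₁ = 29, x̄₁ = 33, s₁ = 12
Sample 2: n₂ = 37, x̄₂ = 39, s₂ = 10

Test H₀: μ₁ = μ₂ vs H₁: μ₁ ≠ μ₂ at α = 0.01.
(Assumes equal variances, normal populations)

Answer: t = -2.2154, fail to reject H₀

Derivation:
Pooled variance: s²_p = [28×12² + 36×10²]/(64) = 119.2500
s_p = 10.9202
SE = s_p×√(1/n₁ + 1/n₂) = 10.9202×√(1/29 + 1/37) = 2.7083
t = (x̄₁ - x̄₂)/SE = (33 - 39)/2.7083 = -2.2154
df = 64, t-critical = ±2.655
Decision: fail to reject H₀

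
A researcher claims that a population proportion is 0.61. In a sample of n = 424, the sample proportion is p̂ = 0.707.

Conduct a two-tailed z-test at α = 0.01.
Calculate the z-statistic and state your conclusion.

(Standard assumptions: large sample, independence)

Answer: z = 4.0951, reject H₀

Derivation:
H₀: p = 0.61, H₁: p ≠ 0.61
Standard error: SE = √(p₀(1-p₀)/n) = √(0.61×0.39/424) = 0.023687
z-statistic: z = (p̂ - p₀)/SE = (0.707 - 0.61)/0.023687 = 4.0951
Critical value: z_0.005 = ±2.576
p-value < 0.0001
Decision: reject H₀ at α = 0.01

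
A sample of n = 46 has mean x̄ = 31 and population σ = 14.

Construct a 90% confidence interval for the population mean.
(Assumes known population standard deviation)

Answer: (27.6044, 34.3956)

Derivation:
Confidence level: 90%, α = 0.1
z_0.05 = 1.645
SE = σ/√n = 14/√46 = 2.0642
Margin of error = 1.645 × 2.0642 = 3.3956
CI: x̄ ± margin = 31 ± 3.3956
CI: (27.6044, 34.3956)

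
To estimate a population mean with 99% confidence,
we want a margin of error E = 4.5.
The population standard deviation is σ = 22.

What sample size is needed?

z_0.005 = 2.576
n = (z×σ/E)² = (2.576×22/4.5)²
n = 158.6032
Round up: n = 159

Answer: n = 159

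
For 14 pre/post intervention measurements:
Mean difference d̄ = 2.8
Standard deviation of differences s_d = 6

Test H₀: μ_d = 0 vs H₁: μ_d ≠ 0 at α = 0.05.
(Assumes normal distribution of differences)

df = n - 1 = 13
SE = s_d/√n = 6/√14 = 1.6036
t = d̄/SE = 2.8/1.6036 = 1.7461
Critical value: t_{0.025,13} = ±2.160
p-value ≈ 0.1044
Decision: fail to reject H₀

Answer: t = 1.7461, fail to reject H₀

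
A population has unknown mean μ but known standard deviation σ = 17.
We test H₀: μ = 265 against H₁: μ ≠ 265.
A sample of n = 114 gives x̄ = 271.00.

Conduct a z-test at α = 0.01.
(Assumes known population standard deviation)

Answer: z = 3.7684, reject H₀

Derivation:
Standard error: SE = σ/√n = 17/√114 = 1.5922
z-statistic: z = (x̄ - μ₀)/SE = (271.00 - 265)/1.5922 = 3.7684
Critical value: ±2.576
p-value = 0.0002
Decision: reject H₀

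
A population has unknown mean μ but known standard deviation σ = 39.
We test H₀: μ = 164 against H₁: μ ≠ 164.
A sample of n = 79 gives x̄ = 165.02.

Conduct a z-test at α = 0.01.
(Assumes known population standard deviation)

Standard error: SE = σ/√n = 39/√79 = 4.3878
z-statistic: z = (x̄ - μ₀)/SE = (165.02 - 164)/4.3878 = 0.2325
Critical value: ±2.576
p-value = 0.8161
Decision: fail to reject H₀

Answer: z = 0.2325, fail to reject H₀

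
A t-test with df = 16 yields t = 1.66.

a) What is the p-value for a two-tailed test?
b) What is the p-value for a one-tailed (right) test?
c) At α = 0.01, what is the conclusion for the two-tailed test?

Using t-distribution with df = 16:
a) Two-tailed: p = 2×P(T > 1.66) = 0.1164
b) One-tailed: p = P(T > 1.66) = 0.0582
c) 0.1164 ≥ 0.01, fail to reject H₀

Answer: a) 0.1164, b) 0.0582, c) fail to reject H₀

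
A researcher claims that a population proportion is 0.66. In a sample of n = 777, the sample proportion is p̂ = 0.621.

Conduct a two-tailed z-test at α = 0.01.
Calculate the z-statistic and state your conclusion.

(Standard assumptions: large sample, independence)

H₀: p = 0.66, H₁: p ≠ 0.66
Standard error: SE = √(p₀(1-p₀)/n) = √(0.66×0.34/777) = 0.016994
z-statistic: z = (p̂ - p₀)/SE = (0.621 - 0.66)/0.016994 = -2.2949
Critical value: z_0.005 = ±2.576
p-value = 0.0217
Decision: fail to reject H₀ at α = 0.01

Answer: z = -2.2949, fail to reject H₀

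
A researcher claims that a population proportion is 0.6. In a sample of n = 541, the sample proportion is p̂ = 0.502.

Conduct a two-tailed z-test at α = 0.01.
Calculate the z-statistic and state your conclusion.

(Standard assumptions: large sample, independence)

Answer: z = -4.6529, reject H₀

Derivation:
H₀: p = 0.6, H₁: p ≠ 0.6
Standard error: SE = √(p₀(1-p₀)/n) = √(0.6×0.4/541) = 0.021062
z-statistic: z = (p̂ - p₀)/SE = (0.502 - 0.6)/0.021062 = -4.6529
Critical value: z_0.005 = ±2.576
p-value < 0.0001
Decision: reject H₀ at α = 0.01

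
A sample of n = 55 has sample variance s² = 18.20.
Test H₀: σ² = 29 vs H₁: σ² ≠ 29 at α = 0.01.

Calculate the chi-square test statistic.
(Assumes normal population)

Answer: χ² = 33.8897, fail to reject H₀

Derivation:
df = n - 1 = 54
χ² = (n-1)s²/σ₀² = 54×18.20/29 = 33.8897
Critical values: χ²_{0.995,54} = 30.981, χ²_{0.005,54} = 84.502
Rejection region: χ² < 30.981 or χ² > 84.502
Decision: fail to reject H₀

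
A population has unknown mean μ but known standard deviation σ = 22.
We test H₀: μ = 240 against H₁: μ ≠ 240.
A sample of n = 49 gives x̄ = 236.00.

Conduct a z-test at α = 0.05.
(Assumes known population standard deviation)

Standard error: SE = σ/√n = 22/√49 = 3.1429
z-statistic: z = (x̄ - μ₀)/SE = (236.00 - 240)/3.1429 = -1.2727
Critical value: ±1.960
p-value = 0.2031
Decision: fail to reject H₀

Answer: z = -1.2727, fail to reject H₀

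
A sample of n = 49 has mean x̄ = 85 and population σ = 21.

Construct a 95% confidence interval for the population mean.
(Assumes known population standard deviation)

Confidence level: 95%, α = 0.05
z_0.025 = 1.960
SE = σ/√n = 21/√49 = 3.0000
Margin of error = 1.960 × 3.0000 = 5.8800
CI: x̄ ± margin = 85 ± 5.8800
CI: (79.1200, 90.8800)

Answer: (79.1200, 90.8800)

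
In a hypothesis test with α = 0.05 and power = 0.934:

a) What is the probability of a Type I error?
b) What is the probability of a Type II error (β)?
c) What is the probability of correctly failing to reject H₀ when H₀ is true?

Answer: a) 0.05, b) 0.066, c) 0.95

Derivation:
a) Type I error probability = α = 0.05
b) Power = P(reject H₀ | H₁ true) = 1 - β = 0.934, so Type II error probability = β = 1 - Power = 0.066
c) P(fail to reject H₀ | H₀ true) = 1 - α = 0.95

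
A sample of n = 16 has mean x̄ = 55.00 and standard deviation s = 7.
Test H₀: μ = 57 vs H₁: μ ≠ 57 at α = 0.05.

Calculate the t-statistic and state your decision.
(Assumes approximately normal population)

df = n - 1 = 15
SE = s/√n = 7/√16 = 1.7500
t = (x̄ - μ₀)/SE = (55.00 - 57)/1.7500 = -1.1429
Critical value: t_{0.025,15} = ±2.131
p-value ≈ 0.2710
Decision: fail to reject H₀

Answer: t = -1.1429, fail to reject H₀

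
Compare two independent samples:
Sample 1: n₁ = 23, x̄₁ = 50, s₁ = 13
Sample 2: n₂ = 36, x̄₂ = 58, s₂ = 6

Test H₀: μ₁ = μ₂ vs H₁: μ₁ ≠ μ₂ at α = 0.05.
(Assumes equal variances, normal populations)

Pooled variance: s²_p = [22×13² + 35×6²]/(57) = 87.3333
s_p = 9.3452
SE = s_p×√(1/n₁ + 1/n₂) = 9.3452×√(1/23 + 1/36) = 2.4946
t = (x̄₁ - x̄₂)/SE = (50 - 58)/2.4946 = -3.2069
df = 57, t-critical = ±2.002
Decision: reject H₀

Answer: t = -3.2069, reject H₀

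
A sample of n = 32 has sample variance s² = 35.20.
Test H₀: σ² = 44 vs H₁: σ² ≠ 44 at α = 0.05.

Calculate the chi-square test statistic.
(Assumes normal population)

Answer: χ² = 24.8000, fail to reject H₀

Derivation:
df = n - 1 = 31
χ² = (n-1)s²/σ₀² = 31×35.20/44 = 24.8000
Critical values: χ²_{0.975,31} = 17.539, χ²_{0.025,31} = 48.232
Rejection region: χ² < 17.539 or χ² > 48.232
Decision: fail to reject H₀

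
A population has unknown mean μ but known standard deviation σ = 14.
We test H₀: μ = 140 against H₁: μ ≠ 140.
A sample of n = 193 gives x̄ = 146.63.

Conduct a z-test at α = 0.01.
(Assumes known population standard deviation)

Standard error: SE = σ/√n = 14/√193 = 1.0077
z-statistic: z = (x̄ - μ₀)/SE = (146.63 - 140)/1.0077 = 6.5793
Critical value: ±2.576
p-value < 0.0001
Decision: reject H₀

Answer: z = 6.5793, reject H₀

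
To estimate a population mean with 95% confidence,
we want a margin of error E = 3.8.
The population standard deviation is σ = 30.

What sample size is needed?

Answer: n = 240

Derivation:
z_0.025 = 1.960
n = (z×σ/E)² = (1.960×30/3.8)²
n = 239.4349
Round up: n = 240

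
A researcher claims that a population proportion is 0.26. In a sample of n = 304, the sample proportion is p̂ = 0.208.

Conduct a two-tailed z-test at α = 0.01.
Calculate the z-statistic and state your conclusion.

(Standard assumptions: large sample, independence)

H₀: p = 0.26, H₁: p ≠ 0.26
Standard error: SE = √(p₀(1-p₀)/n) = √(0.26×0.74/304) = 0.025157
z-statistic: z = (p̂ - p₀)/SE = (0.208 - 0.26)/0.025157 = -2.0670
Critical value: z_0.005 = ±2.576
p-value = 0.0387
Decision: fail to reject H₀ at α = 0.01

Answer: z = -2.0670, fail to reject H₀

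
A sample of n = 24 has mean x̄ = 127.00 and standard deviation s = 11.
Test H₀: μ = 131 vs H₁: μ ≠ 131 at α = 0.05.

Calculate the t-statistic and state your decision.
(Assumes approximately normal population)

Answer: t = -1.7814, fail to reject H₀

Derivation:
df = n - 1 = 23
SE = s/√n = 11/√24 = 2.2454
t = (x̄ - μ₀)/SE = (127.00 - 131)/2.2454 = -1.7814
Critical value: t_{0.025,23} = ±2.069
p-value ≈ 0.0881
Decision: fail to reject H₀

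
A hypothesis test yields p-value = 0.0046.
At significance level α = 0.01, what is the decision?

Answer: reject H₀

Derivation:
Compare p-value to α:
0.0046 < 0.01
Decision: reject H₀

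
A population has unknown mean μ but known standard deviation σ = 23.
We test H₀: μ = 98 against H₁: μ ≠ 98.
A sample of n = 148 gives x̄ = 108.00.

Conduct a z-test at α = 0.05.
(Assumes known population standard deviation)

Standard error: SE = σ/√n = 23/√148 = 1.8906
z-statistic: z = (x̄ - μ₀)/SE = (108.00 - 98)/1.8906 = 5.2893
Critical value: ±1.960
p-value < 0.0001
Decision: reject H₀

Answer: z = 5.2893, reject H₀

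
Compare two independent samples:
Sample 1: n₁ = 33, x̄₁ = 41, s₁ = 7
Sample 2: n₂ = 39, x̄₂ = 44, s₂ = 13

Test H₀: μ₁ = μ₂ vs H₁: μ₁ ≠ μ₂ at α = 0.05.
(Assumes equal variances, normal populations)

Answer: t = -1.1872, fail to reject H₀

Derivation:
Pooled variance: s²_p = [32×7² + 38×13²]/(70) = 114.1429
s_p = 10.6838
SE = s_p×√(1/n₁ + 1/n₂) = 10.6838×√(1/33 + 1/39) = 2.5270
t = (x̄₁ - x̄₂)/SE = (41 - 44)/2.5270 = -1.1872
df = 70, t-critical = ±1.994
Decision: fail to reject H₀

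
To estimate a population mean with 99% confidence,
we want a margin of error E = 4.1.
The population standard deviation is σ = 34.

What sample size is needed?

z_0.005 = 2.576
n = (z×σ/E)² = (2.576×34/4.1)²
n = 456.3330
Round up: n = 457

Answer: n = 457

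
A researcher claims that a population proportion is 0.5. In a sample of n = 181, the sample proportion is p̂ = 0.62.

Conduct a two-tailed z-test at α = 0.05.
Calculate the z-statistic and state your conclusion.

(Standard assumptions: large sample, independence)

Answer: z = 3.2288, reject H₀

Derivation:
H₀: p = 0.5, H₁: p ≠ 0.5
Standard error: SE = √(p₀(1-p₀)/n) = √(0.5×0.5/181) = 0.037165
z-statistic: z = (p̂ - p₀)/SE = (0.62 - 0.5)/0.037165 = 3.2288
Critical value: z_0.025 = ±1.960
p-value = 0.0012
Decision: reject H₀ at α = 0.05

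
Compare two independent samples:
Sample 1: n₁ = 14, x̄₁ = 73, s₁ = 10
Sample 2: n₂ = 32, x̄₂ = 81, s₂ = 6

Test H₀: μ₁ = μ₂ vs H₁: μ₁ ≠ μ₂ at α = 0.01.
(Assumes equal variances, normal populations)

Answer: t = -3.3691, reject H₀

Derivation:
Pooled variance: s²_p = [13×10² + 31×6²]/(44) = 54.9091
s_p = 7.4101
SE = s_p×√(1/n₁ + 1/n₂) = 7.4101×√(1/14 + 1/32) = 2.3745
t = (x̄₁ - x̄₂)/SE = (73 - 81)/2.3745 = -3.3691
df = 44, t-critical = ±2.692
Decision: reject H₀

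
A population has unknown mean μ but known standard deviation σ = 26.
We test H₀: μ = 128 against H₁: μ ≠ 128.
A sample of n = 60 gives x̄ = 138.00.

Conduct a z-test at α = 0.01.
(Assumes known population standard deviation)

Standard error: SE = σ/√n = 26/√60 = 3.3566
z-statistic: z = (x̄ - μ₀)/SE = (138.00 - 128)/3.3566 = 2.9792
Critical value: ±2.576
p-value = 0.0029
Decision: reject H₀

Answer: z = 2.9792, reject H₀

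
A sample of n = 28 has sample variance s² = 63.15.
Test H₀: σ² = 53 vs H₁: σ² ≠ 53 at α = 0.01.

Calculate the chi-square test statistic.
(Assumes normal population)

df = n - 1 = 27
χ² = (n-1)s²/σ₀² = 27×63.15/53 = 32.1708
Critical values: χ²_{0.995,27} = 11.808, χ²_{0.005,27} = 49.645
Rejection region: χ² < 11.808 or χ² > 49.645
Decision: fail to reject H₀

Answer: χ² = 32.1708, fail to reject H₀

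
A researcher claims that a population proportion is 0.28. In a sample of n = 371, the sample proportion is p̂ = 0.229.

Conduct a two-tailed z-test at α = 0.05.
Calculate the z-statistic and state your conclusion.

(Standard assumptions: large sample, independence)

Answer: z = -2.1878, reject H₀

Derivation:
H₀: p = 0.28, H₁: p ≠ 0.28
Standard error: SE = √(p₀(1-p₀)/n) = √(0.28×0.72/371) = 0.023311
z-statistic: z = (p̂ - p₀)/SE = (0.229 - 0.28)/0.023311 = -2.1878
Critical value: z_0.025 = ±1.960
p-value = 0.0287
Decision: reject H₀ at α = 0.05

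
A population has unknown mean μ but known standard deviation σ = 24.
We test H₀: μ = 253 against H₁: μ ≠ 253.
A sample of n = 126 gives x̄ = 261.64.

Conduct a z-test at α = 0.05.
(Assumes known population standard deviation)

Answer: z = 4.0410, reject H₀

Derivation:
Standard error: SE = σ/√n = 24/√126 = 2.1381
z-statistic: z = (x̄ - μ₀)/SE = (261.64 - 253)/2.1381 = 4.0410
Critical value: ±1.960
p-value = 0.0001
Decision: reject H₀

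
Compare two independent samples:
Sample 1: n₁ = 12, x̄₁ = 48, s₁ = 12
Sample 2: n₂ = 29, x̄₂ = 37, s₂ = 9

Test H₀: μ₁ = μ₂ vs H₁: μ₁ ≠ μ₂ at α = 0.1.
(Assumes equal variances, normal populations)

Answer: t = 3.2246, reject H₀

Derivation:
Pooled variance: s²_p = [11×12² + 28×9²]/(39) = 98.7692
s_p = 9.9383
SE = s_p×√(1/n₁ + 1/n₂) = 9.9383×√(1/12 + 1/29) = 3.4113
t = (x̄₁ - x̄₂)/SE = (48 - 37)/3.4113 = 3.2246
df = 39, t-critical = ±1.685
Decision: reject H₀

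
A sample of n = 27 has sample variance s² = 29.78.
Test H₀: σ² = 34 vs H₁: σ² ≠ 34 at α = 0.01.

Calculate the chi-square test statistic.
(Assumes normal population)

df = n - 1 = 26
χ² = (n-1)s²/σ₀² = 26×29.78/34 = 22.7729
Critical values: χ²_{0.995,26} = 11.160, χ²_{0.005,26} = 48.290
Rejection region: χ² < 11.160 or χ² > 48.290
Decision: fail to reject H₀

Answer: χ² = 22.7729, fail to reject H₀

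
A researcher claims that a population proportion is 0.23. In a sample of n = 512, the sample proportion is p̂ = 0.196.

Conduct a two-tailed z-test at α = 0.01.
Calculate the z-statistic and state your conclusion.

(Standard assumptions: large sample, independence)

H₀: p = 0.23, H₁: p ≠ 0.23
Standard error: SE = √(p₀(1-p₀)/n) = √(0.23×0.77/512) = 0.018598
z-statistic: z = (p̂ - p₀)/SE = (0.196 - 0.23)/0.018598 = -1.8282
Critical value: z_0.005 = ±2.576
p-value = 0.0675
Decision: fail to reject H₀ at α = 0.01

Answer: z = -1.8282, fail to reject H₀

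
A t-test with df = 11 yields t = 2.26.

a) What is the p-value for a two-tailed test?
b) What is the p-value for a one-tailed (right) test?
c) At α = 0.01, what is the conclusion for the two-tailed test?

Using t-distribution with df = 11:
a) Two-tailed: p = 2×P(T > 2.26) = 0.0451
b) One-tailed: p = P(T > 2.26) = 0.0225
c) 0.0451 ≥ 0.01, fail to reject H₀

Answer: a) 0.0451, b) 0.0225, c) fail to reject H₀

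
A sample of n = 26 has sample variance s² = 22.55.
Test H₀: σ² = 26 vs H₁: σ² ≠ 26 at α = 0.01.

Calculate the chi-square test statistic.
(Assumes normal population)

df = n - 1 = 25
χ² = (n-1)s²/σ₀² = 25×22.55/26 = 21.6827
Critical values: χ²_{0.995,25} = 10.520, χ²_{0.005,25} = 46.928
Rejection region: χ² < 10.520 or χ² > 46.928
Decision: fail to reject H₀

Answer: χ² = 21.6827, fail to reject H₀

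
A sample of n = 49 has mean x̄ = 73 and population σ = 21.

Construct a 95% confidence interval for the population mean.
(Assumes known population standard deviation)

Confidence level: 95%, α = 0.05
z_0.025 = 1.960
SE = σ/√n = 21/√49 = 3.0000
Margin of error = 1.960 × 3.0000 = 5.8800
CI: x̄ ± margin = 73 ± 5.8800
CI: (67.1200, 78.8800)

Answer: (67.1200, 78.8800)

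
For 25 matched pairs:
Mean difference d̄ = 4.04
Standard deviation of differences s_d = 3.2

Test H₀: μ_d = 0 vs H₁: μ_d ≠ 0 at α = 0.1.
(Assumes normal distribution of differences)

Answer: t = 6.3125, reject H₀

Derivation:
df = n - 1 = 24
SE = s_d/√n = 3.2/√25 = 0.6400
t = d̄/SE = 4.04/0.6400 = 6.3125
Critical value: t_{0.05,24} = ±1.711
p-value < 0.0001
Decision: reject H₀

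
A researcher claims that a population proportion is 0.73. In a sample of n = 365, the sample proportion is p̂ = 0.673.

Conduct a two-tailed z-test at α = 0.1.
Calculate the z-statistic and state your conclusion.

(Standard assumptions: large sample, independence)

Answer: z = -2.4529, reject H₀

Derivation:
H₀: p = 0.73, H₁: p ≠ 0.73
Standard error: SE = √(p₀(1-p₀)/n) = √(0.73×0.27/365) = 0.023238
z-statistic: z = (p̂ - p₀)/SE = (0.673 - 0.73)/0.023238 = -2.4529
Critical value: z_0.05 = ±1.645
p-value = 0.0142
Decision: reject H₀ at α = 0.1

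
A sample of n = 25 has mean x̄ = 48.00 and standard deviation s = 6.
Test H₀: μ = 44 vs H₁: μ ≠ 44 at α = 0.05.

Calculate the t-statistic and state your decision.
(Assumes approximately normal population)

Answer: t = 3.3333, reject H₀

Derivation:
df = n - 1 = 24
SE = s/√n = 6/√25 = 1.2000
t = (x̄ - μ₀)/SE = (48.00 - 44)/1.2000 = 3.3333
Critical value: t_{0.025,24} = ±2.064
p-value ≈ 0.0028
Decision: reject H₀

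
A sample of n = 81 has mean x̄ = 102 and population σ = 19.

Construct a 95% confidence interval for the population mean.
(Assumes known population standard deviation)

Confidence level: 95%, α = 0.05
z_0.025 = 1.960
SE = σ/√n = 19/√81 = 2.1111
Margin of error = 1.960 × 2.1111 = 4.1378
CI: x̄ ± margin = 102 ± 4.1378
CI: (97.8622, 106.1378)

Answer: (97.8622, 106.1378)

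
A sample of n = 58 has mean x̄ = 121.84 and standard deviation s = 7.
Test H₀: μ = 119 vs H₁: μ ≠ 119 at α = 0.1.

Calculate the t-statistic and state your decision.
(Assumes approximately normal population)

df = n - 1 = 57
SE = s/√n = 7/√58 = 0.9191
t = (x̄ - μ₀)/SE = (121.84 - 119)/0.9191 = 3.0900
Critical value: t_{0.05,57} = ±1.672
p-value ≈ 0.0031
Decision: reject H₀

Answer: t = 3.0900, reject H₀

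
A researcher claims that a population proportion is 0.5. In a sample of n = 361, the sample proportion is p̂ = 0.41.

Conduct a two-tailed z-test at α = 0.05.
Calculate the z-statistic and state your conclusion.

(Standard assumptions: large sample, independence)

H₀: p = 0.5, H₁: p ≠ 0.5
Standard error: SE = √(p₀(1-p₀)/n) = √(0.5×0.5/361) = 0.026316
z-statistic: z = (p̂ - p₀)/SE = (0.41 - 0.5)/0.026316 = -3.4200
Critical value: z_0.025 = ±1.960
p-value = 0.0006
Decision: reject H₀ at α = 0.05

Answer: z = -3.4200, reject H₀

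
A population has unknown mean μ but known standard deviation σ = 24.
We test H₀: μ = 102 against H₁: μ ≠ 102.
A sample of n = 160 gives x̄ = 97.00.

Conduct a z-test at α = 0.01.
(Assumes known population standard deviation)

Answer: z = -2.6352, reject H₀

Derivation:
Standard error: SE = σ/√n = 24/√160 = 1.8974
z-statistic: z = (x̄ - μ₀)/SE = (97.00 - 102)/1.8974 = -2.6352
Critical value: ±2.576
p-value = 0.0084
Decision: reject H₀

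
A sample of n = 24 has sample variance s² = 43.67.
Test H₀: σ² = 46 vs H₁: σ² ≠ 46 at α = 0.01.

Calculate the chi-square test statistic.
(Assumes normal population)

df = n - 1 = 23
χ² = (n-1)s²/σ₀² = 23×43.67/46 = 21.8350
Critical values: χ²_{0.995,23} = 9.260, χ²_{0.005,23} = 44.181
Rejection region: χ² < 9.260 or χ² > 44.181
Decision: fail to reject H₀

Answer: χ² = 21.8350, fail to reject H₀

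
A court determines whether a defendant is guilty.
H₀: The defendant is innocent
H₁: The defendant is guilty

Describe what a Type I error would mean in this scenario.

Type I error (α): Rejecting H₀ when H₀ is true
Type II error (β): Failing to reject H₀ when H₁ is true

Answer: Convicting an innocent person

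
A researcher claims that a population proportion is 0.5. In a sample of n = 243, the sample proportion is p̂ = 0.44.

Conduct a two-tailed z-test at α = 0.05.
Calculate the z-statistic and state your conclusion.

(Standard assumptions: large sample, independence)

H₀: p = 0.5, H₁: p ≠ 0.5
Standard error: SE = √(p₀(1-p₀)/n) = √(0.5×0.5/243) = 0.032075
z-statistic: z = (p̂ - p₀)/SE = (0.44 - 0.5)/0.032075 = -1.8706
Critical value: z_0.025 = ±1.960
p-value = 0.0614
Decision: fail to reject H₀ at α = 0.05

Answer: z = -1.8706, fail to reject H₀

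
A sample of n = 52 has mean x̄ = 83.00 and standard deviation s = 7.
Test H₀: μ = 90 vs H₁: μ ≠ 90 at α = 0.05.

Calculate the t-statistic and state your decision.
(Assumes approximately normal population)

Answer: t = -7.2113, reject H₀

Derivation:
df = n - 1 = 51
SE = s/√n = 7/√52 = 0.9707
t = (x̄ - μ₀)/SE = (83.00 - 90)/0.9707 = -7.2113
Critical value: t_{0.025,51} = ±2.008
p-value < 0.0001
Decision: reject H₀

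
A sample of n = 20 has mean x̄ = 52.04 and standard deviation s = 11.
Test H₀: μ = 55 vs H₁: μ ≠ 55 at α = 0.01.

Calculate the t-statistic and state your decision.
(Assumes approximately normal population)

df = n - 1 = 19
SE = s/√n = 11/√20 = 2.4597
t = (x̄ - μ₀)/SE = (52.04 - 55)/2.4597 = -1.2034
Critical value: t_{0.005,19} = ±2.861
p-value ≈ 0.2436
Decision: fail to reject H₀

Answer: t = -1.2034, fail to reject H₀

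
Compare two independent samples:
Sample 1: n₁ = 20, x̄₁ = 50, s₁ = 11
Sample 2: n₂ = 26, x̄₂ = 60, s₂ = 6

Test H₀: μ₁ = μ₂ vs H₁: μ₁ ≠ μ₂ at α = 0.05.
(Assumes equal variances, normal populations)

Pooled variance: s²_p = [19×11² + 25×6²]/(44) = 72.7045
s_p = 8.5267
SE = s_p×√(1/n₁ + 1/n₂) = 8.5267×√(1/20 + 1/26) = 2.5361
t = (x̄₁ - x̄₂)/SE = (50 - 60)/2.5361 = -3.9431
df = 44, t-critical = ±2.015
Decision: reject H₀

Answer: t = -3.9431, reject H₀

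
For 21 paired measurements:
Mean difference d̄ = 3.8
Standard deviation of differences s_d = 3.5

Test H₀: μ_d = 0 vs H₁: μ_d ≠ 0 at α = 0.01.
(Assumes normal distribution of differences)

df = n - 1 = 20
SE = s_d/√n = 3.5/√21 = 0.7638
t = d̄/SE = 3.8/0.7638 = 4.9751
Critical value: t_{0.005,20} = ±2.845
p-value ≈ 0.0001
Decision: reject H₀

Answer: t = 4.9751, reject H₀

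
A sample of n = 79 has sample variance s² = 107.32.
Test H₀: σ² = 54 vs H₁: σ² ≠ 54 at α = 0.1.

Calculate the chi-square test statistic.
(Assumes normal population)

Answer: χ² = 155.0178, reject H₀

Derivation:
df = n - 1 = 78
χ² = (n-1)s²/σ₀² = 78×107.32/54 = 155.0178
Critical values: χ²_{0.95,78} = 58.654, χ²_{0.05,78} = 99.617
Rejection region: χ² < 58.654 or χ² > 99.617
Decision: reject H₀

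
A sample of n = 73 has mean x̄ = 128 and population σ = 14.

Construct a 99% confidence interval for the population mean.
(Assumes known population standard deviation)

Confidence level: 99%, α = 0.01
z_0.005 = 2.576
SE = σ/√n = 14/√73 = 1.6386
Margin of error = 2.576 × 1.6386 = 4.2210
CI: x̄ ± margin = 128 ± 4.2210
CI: (123.7790, 132.2210)

Answer: (123.7790, 132.2210)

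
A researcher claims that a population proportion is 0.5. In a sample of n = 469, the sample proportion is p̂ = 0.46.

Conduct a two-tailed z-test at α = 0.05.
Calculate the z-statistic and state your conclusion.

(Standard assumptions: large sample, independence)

H₀: p = 0.5, H₁: p ≠ 0.5
Standard error: SE = √(p₀(1-p₀)/n) = √(0.5×0.5/469) = 0.023088
z-statistic: z = (p̂ - p₀)/SE = (0.46 - 0.5)/0.023088 = -1.7325
Critical value: z_0.025 = ±1.960
p-value = 0.0832
Decision: fail to reject H₀ at α = 0.05

Answer: z = -1.7325, fail to reject H₀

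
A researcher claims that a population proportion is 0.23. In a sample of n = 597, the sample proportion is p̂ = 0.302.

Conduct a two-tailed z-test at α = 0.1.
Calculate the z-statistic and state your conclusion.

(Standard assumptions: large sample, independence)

Answer: z = 4.1802, reject H₀

Derivation:
H₀: p = 0.23, H₁: p ≠ 0.23
Standard error: SE = √(p₀(1-p₀)/n) = √(0.23×0.77/597) = 0.017224
z-statistic: z = (p̂ - p₀)/SE = (0.302 - 0.23)/0.017224 = 4.1802
Critical value: z_0.05 = ±1.645
p-value < 0.0001
Decision: reject H₀ at α = 0.1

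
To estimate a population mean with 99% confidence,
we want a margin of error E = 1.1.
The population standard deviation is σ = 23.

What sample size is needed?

Answer: n = 2902

Derivation:
z_0.005 = 2.576
n = (z×σ/E)² = (2.576×23/1.1)²
n = 2901.0955
Round up: n = 2902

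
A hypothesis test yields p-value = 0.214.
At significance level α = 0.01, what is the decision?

Compare p-value to α:
0.214 ≥ 0.01
Decision: fail to reject H₀

Answer: fail to reject H₀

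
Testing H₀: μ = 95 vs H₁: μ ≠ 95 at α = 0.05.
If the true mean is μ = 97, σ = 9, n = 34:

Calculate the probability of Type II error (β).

Answer: β ≈ 0.7462

Derivation:
SE = σ/√n = 9/√34 = 1.5435
Critical values: μ₀ ± z_0.025×SE = 95 ± 1.960×1.5435
Acceptance region: (91.9747, 98.0253)
Under H₁ (μ = 97): z_high = (98.0253 - 97)/1.5435 = 0.6643, z_low = (91.9747 - 97)/1.5435 = -3.2558
β = P(not reject | H₁) = Φ(0.6643) - Φ(-3.2558) ≈ 0.7462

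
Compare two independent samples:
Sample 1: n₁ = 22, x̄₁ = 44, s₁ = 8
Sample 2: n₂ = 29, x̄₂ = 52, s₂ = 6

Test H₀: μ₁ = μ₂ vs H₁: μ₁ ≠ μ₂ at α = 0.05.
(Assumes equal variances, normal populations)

Pooled variance: s²_p = [21×8² + 28×6²]/(49) = 48.0000
s_p = 6.9282
SE = s_p×√(1/n₁ + 1/n₂) = 6.9282×√(1/22 + 1/29) = 1.9588
t = (x̄₁ - x̄₂)/SE = (44 - 52)/1.9588 = -4.0841
df = 49, t-critical = ±2.010
Decision: reject H₀

Answer: t = -4.0841, reject H₀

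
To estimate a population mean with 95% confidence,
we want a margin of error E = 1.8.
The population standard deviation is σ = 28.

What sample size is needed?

Answer: n = 930

Derivation:
z_0.025 = 1.960
n = (z×σ/E)² = (1.960×28/1.8)²
n = 929.5723
Round up: n = 930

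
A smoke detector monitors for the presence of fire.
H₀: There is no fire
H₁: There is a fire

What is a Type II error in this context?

Answer: The alarm fails to sound when there actually is a fire

Derivation:
Type I error: rejecting H₀ when it is actually true (false positive).
Type II error: failing to reject H₀ when H₁ is actually true (false negative).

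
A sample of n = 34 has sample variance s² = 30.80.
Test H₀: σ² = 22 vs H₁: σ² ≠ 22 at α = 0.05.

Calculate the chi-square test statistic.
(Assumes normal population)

df = n - 1 = 33
χ² = (n-1)s²/σ₀² = 33×30.80/22 = 46.2000
Critical values: χ²_{0.975,33} = 19.047, χ²_{0.025,33} = 50.725
Rejection region: χ² < 19.047 or χ² > 50.725
Decision: fail to reject H₀

Answer: χ² = 46.2000, fail to reject H₀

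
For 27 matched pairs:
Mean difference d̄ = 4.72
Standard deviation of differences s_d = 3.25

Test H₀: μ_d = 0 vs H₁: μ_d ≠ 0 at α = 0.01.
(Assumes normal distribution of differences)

Answer: t = 7.5460, reject H₀

Derivation:
df = n - 1 = 26
SE = s_d/√n = 3.25/√27 = 0.6255
t = d̄/SE = 4.72/0.6255 = 7.5460
Critical value: t_{0.005,26} = ±2.779
p-value < 0.0001
Decision: reject H₀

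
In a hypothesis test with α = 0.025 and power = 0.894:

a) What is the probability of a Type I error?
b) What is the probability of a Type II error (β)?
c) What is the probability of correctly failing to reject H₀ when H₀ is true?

a) Type I error probability = α = 0.025
b) Power = P(reject H₀ | H₁ true) = 1 - β = 0.894, so Type II error probability = β = 1 - Power = 0.106
c) P(fail to reject H₀ | H₀ true) = 1 - α = 0.975

Answer: a) 0.025, b) 0.106, c) 0.975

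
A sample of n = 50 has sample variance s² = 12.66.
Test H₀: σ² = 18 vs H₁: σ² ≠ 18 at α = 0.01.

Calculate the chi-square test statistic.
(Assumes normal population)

Answer: χ² = 34.4633, fail to reject H₀

Derivation:
df = n - 1 = 49
χ² = (n-1)s²/σ₀² = 49×12.66/18 = 34.4633
Critical values: χ²_{0.995,49} = 27.249, χ²_{0.005,49} = 78.231
Rejection region: χ² < 27.249 or χ² > 78.231
Decision: fail to reject H₀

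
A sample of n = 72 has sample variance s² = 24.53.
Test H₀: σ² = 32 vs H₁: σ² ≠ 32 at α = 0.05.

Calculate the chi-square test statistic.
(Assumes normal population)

df = n - 1 = 71
χ² = (n-1)s²/σ₀² = 71×24.53/32 = 54.4259
Critical values: χ²_{0.975,71} = 49.592, χ²_{0.025,71} = 96.189
Rejection region: χ² < 49.592 or χ² > 96.189
Decision: fail to reject H₀

Answer: χ² = 54.4259, fail to reject H₀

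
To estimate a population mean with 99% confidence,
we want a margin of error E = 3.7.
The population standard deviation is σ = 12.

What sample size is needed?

z_0.005 = 2.576
n = (z×σ/E)² = (2.576×12/3.7)²
n = 69.7993
Round up: n = 70

Answer: n = 70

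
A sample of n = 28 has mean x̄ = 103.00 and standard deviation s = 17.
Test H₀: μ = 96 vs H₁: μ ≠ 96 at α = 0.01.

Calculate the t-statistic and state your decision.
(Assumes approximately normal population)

Answer: t = 2.1789, fail to reject H₀

Derivation:
df = n - 1 = 27
SE = s/√n = 17/√28 = 3.2127
t = (x̄ - μ₀)/SE = (103.00 - 96)/3.2127 = 2.1789
Critical value: t_{0.005,27} = ±2.771
p-value ≈ 0.0382
Decision: fail to reject H₀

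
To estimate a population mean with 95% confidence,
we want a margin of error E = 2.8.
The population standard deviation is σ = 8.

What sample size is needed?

Answer: n = 32

Derivation:
z_0.025 = 1.960
n = (z×σ/E)² = (1.960×8/2.8)²
n = 31.3600
Round up: n = 32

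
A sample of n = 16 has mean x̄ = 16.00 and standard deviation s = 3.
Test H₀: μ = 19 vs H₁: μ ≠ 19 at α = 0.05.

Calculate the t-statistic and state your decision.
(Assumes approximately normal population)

Answer: t = -4.0000, reject H₀

Derivation:
df = n - 1 = 15
SE = s/√n = 3/√16 = 0.7500
t = (x̄ - μ₀)/SE = (16.00 - 19)/0.7500 = -4.0000
Critical value: t_{0.025,15} = ±2.131
p-value ≈ 0.0012
Decision: reject H₀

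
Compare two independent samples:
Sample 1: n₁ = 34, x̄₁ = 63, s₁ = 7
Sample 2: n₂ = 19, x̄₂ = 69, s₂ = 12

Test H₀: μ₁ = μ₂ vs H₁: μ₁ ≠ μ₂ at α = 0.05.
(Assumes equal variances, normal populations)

Answer: t = -2.3058, reject H₀

Derivation:
Pooled variance: s²_p = [33×7² + 18×12²]/(51) = 82.5294
s_p = 9.0846
SE = s_p×√(1/n₁ + 1/n₂) = 9.0846×√(1/34 + 1/19) = 2.6021
t = (x̄₁ - x̄₂)/SE = (63 - 69)/2.6021 = -2.3058
df = 51, t-critical = ±2.008
Decision: reject H₀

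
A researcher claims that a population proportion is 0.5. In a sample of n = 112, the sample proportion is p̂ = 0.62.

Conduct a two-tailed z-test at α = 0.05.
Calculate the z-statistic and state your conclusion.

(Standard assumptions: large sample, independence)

H₀: p = 0.5, H₁: p ≠ 0.5
Standard error: SE = √(p₀(1-p₀)/n) = √(0.5×0.5/112) = 0.047246
z-statistic: z = (p̂ - p₀)/SE = (0.62 - 0.5)/0.047246 = 2.5399
Critical value: z_0.025 = ±1.960
p-value = 0.0111
Decision: reject H₀ at α = 0.05

Answer: z = 2.5399, reject H₀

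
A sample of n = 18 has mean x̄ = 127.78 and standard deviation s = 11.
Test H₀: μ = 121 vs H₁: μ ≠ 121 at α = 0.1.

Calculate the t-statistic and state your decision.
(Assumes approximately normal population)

Answer: t = 2.6150, reject H₀

Derivation:
df = n - 1 = 17
SE = s/√n = 11/√18 = 2.5927
t = (x̄ - μ₀)/SE = (127.78 - 121)/2.5927 = 2.6150
Critical value: t_{0.05,17} = ±1.740
p-value ≈ 0.0181
Decision: reject H₀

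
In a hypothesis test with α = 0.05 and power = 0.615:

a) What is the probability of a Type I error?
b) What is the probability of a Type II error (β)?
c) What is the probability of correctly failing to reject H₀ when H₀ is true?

Answer: a) 0.05, b) 0.385, c) 0.95

Derivation:
a) Type I error probability = α = 0.05
b) Power = P(reject H₀ | H₁ true) = 1 - β = 0.615, so Type II error probability = β = 1 - Power = 0.385
c) P(fail to reject H₀ | H₀ true) = 1 - α = 0.95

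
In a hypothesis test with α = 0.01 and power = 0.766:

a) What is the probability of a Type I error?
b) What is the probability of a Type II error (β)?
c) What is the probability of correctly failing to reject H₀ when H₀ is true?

Answer: a) 0.01, b) 0.234, c) 0.99

Derivation:
a) Type I error probability = α = 0.01
b) Power = P(reject H₀ | H₁ true) = 1 - β = 0.766, so Type II error probability = β = 1 - Power = 0.234
c) P(fail to reject H₀ | H₀ true) = 1 - α = 0.99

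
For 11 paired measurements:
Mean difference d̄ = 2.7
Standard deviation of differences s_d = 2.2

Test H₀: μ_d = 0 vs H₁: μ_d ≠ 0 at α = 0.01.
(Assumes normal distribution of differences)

df = n - 1 = 10
SE = s_d/√n = 2.2/√11 = 0.6633
t = d̄/SE = 2.7/0.6633 = 4.0706
Critical value: t_{0.005,10} = ±3.169
p-value ≈ 0.0022
Decision: reject H₀

Answer: t = 4.0706, reject H₀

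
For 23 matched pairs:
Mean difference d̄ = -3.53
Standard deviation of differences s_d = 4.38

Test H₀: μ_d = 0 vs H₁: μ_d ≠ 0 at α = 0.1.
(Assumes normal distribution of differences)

df = n - 1 = 22
SE = s_d/√n = 4.38/√23 = 0.9133
t = d̄/SE = -3.53/0.9133 = -3.8651
Critical value: t_{0.05,22} = ±1.717
p-value ≈ 0.0008
Decision: reject H₀

Answer: t = -3.8651, reject H₀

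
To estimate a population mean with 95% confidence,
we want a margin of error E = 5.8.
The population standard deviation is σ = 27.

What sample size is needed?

z_0.025 = 1.960
n = (z×σ/E)² = (1.960×27/5.8)²
n = 83.2499
Round up: n = 84

Answer: n = 84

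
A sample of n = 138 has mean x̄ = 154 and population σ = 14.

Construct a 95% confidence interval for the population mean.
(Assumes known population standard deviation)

Confidence level: 95%, α = 0.05
z_0.025 = 1.960
SE = σ/√n = 14/√138 = 1.1918
Margin of error = 1.960 × 1.1918 = 2.3359
CI: x̄ ± margin = 154 ± 2.3359
CI: (151.6641, 156.3359)

Answer: (151.6641, 156.3359)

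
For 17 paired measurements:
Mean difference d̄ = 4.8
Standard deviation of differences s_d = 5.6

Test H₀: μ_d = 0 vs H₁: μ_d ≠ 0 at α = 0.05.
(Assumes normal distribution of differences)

Answer: t = 3.5341, reject H₀

Derivation:
df = n - 1 = 16
SE = s_d/√n = 5.6/√17 = 1.3582
t = d̄/SE = 4.8/1.3582 = 3.5341
Critical value: t_{0.025,16} = ±2.120
p-value ≈ 0.0028
Decision: reject H₀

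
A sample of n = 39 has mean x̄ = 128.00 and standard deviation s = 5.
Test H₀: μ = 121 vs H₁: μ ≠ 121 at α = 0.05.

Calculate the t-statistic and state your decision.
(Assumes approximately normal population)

df = n - 1 = 38
SE = s/√n = 5/√39 = 0.8006
t = (x̄ - μ₀)/SE = (128.00 - 121)/0.8006 = 8.7434
Critical value: t_{0.025,38} = ±2.024
p-value < 0.0001
Decision: reject H₀

Answer: t = 8.7434, reject H₀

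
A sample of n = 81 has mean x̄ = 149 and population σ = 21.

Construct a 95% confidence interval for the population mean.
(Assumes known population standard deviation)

Answer: (144.4267, 153.5733)

Derivation:
Confidence level: 95%, α = 0.05
z_0.025 = 1.960
SE = σ/√n = 21/√81 = 2.3333
Margin of error = 1.960 × 2.3333 = 4.5733
CI: x̄ ± margin = 149 ± 4.5733
CI: (144.4267, 153.5733)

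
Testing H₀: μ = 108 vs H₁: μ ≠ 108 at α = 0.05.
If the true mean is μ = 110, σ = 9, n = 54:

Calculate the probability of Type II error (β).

Answer: β ≈ 0.6280

Derivation:
SE = σ/√n = 9/√54 = 1.2247
Critical values: μ₀ ± z_0.025×SE = 108 ± 1.960×1.2247
Acceptance region: (105.5996, 110.4004)
Under H₁ (μ = 110): z_high = (110.4004 - 110)/1.2247 = 0.3269, z_low = (105.5996 - 110)/1.2247 = -3.5930
β = P(not reject | H₁) = Φ(0.3269) - Φ(-3.5930) ≈ 0.6280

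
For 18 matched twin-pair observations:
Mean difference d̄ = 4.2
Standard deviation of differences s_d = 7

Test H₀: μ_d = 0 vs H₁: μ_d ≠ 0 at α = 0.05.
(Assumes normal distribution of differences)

Answer: t = 2.5456, reject H₀

Derivation:
df = n - 1 = 17
SE = s_d/√n = 7/√18 = 1.6499
t = d̄/SE = 4.2/1.6499 = 2.5456
Critical value: t_{0.025,17} = ±2.110
p-value ≈ 0.0209
Decision: reject H₀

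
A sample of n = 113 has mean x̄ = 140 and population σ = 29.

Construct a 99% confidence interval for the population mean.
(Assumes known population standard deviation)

Confidence level: 99%, α = 0.01
z_0.005 = 2.576
SE = σ/√n = 29/√113 = 2.7281
Margin of error = 2.576 × 2.7281 = 7.0276
CI: x̄ ± margin = 140 ± 7.0276
CI: (132.9724, 147.0276)

Answer: (132.9724, 147.0276)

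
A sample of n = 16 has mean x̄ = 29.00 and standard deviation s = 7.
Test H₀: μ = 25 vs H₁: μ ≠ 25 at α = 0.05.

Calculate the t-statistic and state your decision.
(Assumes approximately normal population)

Answer: t = 2.2857, reject H₀

Derivation:
df = n - 1 = 15
SE = s/√n = 7/√16 = 1.7500
t = (x̄ - μ₀)/SE = (29.00 - 25)/1.7500 = 2.2857
Critical value: t_{0.025,15} = ±2.131
p-value ≈ 0.0372
Decision: reject H₀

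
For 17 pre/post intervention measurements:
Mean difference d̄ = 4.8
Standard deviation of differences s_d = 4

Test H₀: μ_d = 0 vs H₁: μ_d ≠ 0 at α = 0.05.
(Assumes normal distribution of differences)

Answer: t = 4.9479, reject H₀

Derivation:
df = n - 1 = 16
SE = s_d/√n = 4/√17 = 0.9701
t = d̄/SE = 4.8/0.9701 = 4.9479
Critical value: t_{0.025,16} = ±2.120
p-value ≈ 0.0001
Decision: reject H₀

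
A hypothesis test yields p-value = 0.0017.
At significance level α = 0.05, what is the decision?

Answer: reject H₀

Derivation:
Compare p-value to α:
0.0017 < 0.05
Decision: reject H₀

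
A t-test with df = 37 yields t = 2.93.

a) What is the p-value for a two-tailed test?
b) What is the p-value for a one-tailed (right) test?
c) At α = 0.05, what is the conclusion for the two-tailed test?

Using t-distribution with df = 37:
a) Two-tailed: p = 2×P(T > 2.93) = 0.0058
b) One-tailed: p = P(T > 2.93) = 0.0029
c) 0.0058 < 0.05, reject H₀

Answer: a) 0.0058, b) 0.0029, c) reject H₀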